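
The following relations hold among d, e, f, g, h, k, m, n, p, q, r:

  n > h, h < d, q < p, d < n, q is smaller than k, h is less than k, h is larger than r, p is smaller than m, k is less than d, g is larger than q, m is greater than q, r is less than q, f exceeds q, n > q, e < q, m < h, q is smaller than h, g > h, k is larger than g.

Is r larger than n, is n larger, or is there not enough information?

Chaining the given relations: r < q < p < m < h < g < k < d < n.
So n is larger.

n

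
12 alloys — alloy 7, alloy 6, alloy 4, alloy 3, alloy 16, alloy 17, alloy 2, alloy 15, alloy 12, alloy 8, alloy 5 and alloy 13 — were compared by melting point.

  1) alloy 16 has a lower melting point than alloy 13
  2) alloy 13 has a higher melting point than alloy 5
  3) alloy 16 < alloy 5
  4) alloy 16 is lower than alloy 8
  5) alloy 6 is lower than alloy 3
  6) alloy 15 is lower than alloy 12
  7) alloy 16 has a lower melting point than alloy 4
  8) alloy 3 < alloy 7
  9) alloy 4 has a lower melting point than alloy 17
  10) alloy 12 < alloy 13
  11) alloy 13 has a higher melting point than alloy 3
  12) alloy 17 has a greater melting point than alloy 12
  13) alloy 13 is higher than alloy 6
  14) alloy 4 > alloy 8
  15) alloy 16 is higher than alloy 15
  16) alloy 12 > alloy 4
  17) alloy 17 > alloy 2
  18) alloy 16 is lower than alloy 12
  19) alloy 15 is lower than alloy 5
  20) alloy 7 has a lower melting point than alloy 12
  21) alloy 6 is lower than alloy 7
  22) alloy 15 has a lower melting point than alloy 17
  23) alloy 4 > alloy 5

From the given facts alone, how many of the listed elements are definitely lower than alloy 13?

From alloy 13 the given relations immediately reach alloy 16, alloy 5, alloy 6, alloy 3, alloy 12.
From those, alloy 15, alloy 7, alloy 4 — 8 in total.
From those, alloy 8 — 9 in total.
No other element is forced below alloy 13 by the given relations, so the count is 9.

9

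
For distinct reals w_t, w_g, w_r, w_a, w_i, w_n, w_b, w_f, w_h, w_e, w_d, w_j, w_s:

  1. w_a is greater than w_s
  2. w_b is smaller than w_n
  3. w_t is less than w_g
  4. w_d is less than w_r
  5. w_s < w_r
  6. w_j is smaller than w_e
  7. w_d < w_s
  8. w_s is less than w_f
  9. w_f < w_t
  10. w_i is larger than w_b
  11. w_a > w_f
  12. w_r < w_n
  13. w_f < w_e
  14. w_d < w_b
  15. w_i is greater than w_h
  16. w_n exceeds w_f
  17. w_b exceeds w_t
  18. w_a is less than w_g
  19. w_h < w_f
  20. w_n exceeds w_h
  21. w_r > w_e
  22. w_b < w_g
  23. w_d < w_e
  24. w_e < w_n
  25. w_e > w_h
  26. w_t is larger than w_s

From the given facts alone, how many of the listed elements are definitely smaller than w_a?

4

From w_a the given relations immediately reach w_s, w_f.
From those, w_h, w_d — 4 in total.
Nothing else is reachable below w_a; 4 in all.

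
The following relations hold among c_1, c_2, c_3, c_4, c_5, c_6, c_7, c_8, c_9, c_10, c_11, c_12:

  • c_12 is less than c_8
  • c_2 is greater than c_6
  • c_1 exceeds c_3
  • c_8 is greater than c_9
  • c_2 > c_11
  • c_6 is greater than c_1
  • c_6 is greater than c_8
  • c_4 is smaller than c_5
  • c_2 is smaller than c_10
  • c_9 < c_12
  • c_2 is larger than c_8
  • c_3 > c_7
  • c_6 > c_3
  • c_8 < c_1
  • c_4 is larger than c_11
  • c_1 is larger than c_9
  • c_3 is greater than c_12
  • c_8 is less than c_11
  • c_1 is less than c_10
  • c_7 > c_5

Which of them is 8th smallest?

Piecing the relations together gives one ordering: c_9 < c_12 < c_8 < c_11 < c_4 < c_5 < c_7 < c_3 < c_1 < c_6 < c_2 < c_10.
The 8th smallest is c_3.

c_3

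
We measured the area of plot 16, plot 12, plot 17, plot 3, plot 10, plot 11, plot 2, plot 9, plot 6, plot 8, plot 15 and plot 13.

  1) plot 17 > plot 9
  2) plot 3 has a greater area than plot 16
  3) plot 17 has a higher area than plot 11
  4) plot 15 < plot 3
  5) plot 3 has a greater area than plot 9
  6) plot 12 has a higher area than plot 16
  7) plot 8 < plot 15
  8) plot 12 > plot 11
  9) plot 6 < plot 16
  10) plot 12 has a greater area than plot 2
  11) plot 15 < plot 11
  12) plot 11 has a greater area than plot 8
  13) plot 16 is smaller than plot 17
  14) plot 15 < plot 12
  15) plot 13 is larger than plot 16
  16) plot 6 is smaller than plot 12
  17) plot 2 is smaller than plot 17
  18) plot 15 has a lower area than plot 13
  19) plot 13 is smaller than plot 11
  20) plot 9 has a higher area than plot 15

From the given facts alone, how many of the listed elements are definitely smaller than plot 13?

From plot 13 the given relations immediately reach plot 15, plot 16.
From those, plot 8, plot 6 — 4 in total.
Nothing else is reachable below plot 13; 4 in all.

4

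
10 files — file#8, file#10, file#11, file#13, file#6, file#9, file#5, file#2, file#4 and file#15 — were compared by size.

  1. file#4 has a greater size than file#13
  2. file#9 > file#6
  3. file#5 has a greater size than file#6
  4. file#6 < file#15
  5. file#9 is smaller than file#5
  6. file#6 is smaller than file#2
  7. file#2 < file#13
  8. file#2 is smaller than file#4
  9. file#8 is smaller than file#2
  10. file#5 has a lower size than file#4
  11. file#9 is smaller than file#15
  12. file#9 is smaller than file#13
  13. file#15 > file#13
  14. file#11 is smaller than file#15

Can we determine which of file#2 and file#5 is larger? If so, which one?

Following every chain through file#2: above file#2 we get file#13, file#4, file#15; below file#2 we get file#8, file#6.
file#5 is not reached, and no chain runs the other way from file#5 to file#2.
So the given relations leave the order of file#2 and file#5 undetermined.

undetermined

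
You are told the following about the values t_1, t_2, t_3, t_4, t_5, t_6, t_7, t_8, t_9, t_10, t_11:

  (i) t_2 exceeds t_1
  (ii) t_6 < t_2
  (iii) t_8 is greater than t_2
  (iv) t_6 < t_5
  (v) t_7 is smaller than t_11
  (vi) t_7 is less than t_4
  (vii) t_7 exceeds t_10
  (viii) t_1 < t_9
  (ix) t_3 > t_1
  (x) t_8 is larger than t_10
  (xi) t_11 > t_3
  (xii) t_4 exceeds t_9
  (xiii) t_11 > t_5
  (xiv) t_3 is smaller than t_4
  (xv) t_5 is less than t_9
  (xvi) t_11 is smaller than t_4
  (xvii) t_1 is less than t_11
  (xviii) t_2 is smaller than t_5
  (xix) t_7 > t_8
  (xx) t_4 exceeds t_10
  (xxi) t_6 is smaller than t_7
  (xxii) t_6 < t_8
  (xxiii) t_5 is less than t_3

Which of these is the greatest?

t_4

t_6 is not greatest since t_6 < t_2; t_1 is not greatest since t_1 < t_11; t_2 is not greatest since t_2 < t_8; t_10 is not greatest since t_10 < t_8; t_8 is not greatest since t_8 < t_7; t_7 is not greatest since t_7 < t_4; t_5 is not greatest since t_5 < t_3; t_9 is not greatest since t_9 < t_4; t_3 is not greatest since t_3 < t_11; t_11 is not greatest since t_11 < t_4.
Only t_4 has nothing above it, so t_4 is the greatest.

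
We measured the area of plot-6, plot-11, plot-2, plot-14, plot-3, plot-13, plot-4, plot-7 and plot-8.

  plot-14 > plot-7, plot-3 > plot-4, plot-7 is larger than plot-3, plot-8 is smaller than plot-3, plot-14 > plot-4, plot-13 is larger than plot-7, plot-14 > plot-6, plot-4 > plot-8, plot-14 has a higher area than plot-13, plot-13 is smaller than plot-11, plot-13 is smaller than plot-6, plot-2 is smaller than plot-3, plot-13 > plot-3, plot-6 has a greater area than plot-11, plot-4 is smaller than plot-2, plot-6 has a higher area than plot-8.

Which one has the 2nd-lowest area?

The consecutive relations fix a unique order: plot-8 < plot-4 < plot-2 < plot-3 < plot-7 < plot-13 < plot-11 < plot-6 < plot-14.
The 2nd smallest is plot-4.

plot-4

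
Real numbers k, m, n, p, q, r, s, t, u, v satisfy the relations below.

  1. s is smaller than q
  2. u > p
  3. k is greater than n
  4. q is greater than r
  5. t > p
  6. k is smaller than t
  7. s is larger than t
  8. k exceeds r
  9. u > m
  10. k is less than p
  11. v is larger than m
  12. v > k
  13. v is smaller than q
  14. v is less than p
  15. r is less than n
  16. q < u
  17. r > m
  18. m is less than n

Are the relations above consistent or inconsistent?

consistent

The single ordering m < r < n < k < v < p < t < s < q < u satisfies every listed relation, so no contradiction arises.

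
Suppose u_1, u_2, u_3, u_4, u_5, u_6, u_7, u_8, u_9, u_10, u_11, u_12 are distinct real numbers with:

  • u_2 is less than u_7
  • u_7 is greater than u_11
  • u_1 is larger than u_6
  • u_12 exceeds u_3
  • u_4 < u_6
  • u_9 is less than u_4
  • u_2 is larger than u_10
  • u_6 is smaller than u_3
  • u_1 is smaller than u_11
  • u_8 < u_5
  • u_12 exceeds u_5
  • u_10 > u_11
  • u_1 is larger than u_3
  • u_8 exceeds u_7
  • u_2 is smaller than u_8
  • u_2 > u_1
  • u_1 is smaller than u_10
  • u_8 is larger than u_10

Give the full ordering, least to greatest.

Nothing is placed below u_9, so it is least; from there u_9 < u_4; u_4 < u_6; u_6 < u_3; u_3 < u_1; u_1 < u_11; u_11 < u_10; u_10 < u_2; u_2 < u_7; u_7 < u_8; u_8 < u_5; u_5 < u_12, each given directly.

u_9 < u_4 < u_6 < u_3 < u_1 < u_11 < u_10 < u_2 < u_7 < u_8 < u_5 < u_12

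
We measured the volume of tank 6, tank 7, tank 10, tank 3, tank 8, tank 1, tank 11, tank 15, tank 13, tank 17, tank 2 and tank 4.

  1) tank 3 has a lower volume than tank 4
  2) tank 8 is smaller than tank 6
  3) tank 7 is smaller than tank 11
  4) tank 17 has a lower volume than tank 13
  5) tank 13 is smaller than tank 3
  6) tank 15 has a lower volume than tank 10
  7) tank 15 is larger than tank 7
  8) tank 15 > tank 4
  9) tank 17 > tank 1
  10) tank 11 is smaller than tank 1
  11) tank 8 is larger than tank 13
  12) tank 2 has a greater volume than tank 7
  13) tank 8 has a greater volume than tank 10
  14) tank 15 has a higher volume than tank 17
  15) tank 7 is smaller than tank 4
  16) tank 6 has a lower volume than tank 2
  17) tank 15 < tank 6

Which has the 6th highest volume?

Piecing the relations together gives one ordering: tank 7 < tank 11 < tank 1 < tank 17 < tank 13 < tank 3 < tank 4 < tank 15 < tank 10 < tank 8 < tank 6 < tank 2.
The 6th largest is tank 4.

tank 4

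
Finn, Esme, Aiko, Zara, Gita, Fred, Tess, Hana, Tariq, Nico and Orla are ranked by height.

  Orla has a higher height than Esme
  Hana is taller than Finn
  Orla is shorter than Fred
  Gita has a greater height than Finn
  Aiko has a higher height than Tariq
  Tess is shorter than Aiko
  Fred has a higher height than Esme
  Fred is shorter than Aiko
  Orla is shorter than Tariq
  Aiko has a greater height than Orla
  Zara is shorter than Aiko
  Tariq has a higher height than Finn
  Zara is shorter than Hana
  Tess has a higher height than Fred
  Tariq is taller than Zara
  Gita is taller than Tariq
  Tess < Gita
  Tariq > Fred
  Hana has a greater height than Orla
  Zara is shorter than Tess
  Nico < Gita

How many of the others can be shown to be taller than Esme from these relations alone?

From Esme the given relations immediately reach Orla, Fred.
From those, Hana, Tariq, Tess, Aiko — 6 in total.
From those, Gita — 7 in total.
Nothing else is reachable above Esme; 7 in all.

7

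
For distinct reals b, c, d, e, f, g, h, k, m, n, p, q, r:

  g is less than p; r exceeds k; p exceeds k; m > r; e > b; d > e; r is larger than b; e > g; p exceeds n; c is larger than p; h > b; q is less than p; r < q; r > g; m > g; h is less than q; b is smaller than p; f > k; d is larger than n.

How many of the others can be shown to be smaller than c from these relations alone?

Directly below c: p.
One step further: g, k, b, q, n (6 so far).
One step further: r, h (8 so far).
No other element is forced below c by the given relations, so the count is 8.

8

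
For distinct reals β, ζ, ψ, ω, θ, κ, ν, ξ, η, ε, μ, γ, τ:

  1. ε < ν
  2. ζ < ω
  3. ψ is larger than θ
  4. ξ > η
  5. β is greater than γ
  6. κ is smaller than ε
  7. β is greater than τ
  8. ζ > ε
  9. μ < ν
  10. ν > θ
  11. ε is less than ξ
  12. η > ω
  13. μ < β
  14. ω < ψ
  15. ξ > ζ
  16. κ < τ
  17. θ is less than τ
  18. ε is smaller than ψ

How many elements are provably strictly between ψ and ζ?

1

Chaining upward from ζ reaches: ω, η, ξ.
Chaining downward from ψ reaches: κ, ε, θ, ω.
Strictly between ζ and ψ are those in both lists: ω — 1 element.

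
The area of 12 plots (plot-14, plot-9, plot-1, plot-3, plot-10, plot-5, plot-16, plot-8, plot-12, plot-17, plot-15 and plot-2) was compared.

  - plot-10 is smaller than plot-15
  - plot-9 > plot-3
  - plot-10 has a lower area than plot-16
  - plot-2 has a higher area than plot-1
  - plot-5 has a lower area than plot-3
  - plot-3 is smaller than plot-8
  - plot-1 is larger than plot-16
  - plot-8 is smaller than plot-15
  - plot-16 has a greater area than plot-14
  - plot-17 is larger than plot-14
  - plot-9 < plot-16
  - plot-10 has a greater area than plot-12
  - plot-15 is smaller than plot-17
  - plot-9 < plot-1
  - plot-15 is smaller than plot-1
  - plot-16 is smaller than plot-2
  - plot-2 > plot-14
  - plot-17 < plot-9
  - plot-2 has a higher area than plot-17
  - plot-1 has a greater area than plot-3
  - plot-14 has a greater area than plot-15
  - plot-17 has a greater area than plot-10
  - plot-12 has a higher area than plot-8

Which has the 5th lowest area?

plot-10

Piecing the relations together gives one ordering: plot-5 < plot-3 < plot-8 < plot-12 < plot-10 < plot-15 < plot-14 < plot-17 < plot-9 < plot-16 < plot-1 < plot-2.
The 5th smallest is plot-10.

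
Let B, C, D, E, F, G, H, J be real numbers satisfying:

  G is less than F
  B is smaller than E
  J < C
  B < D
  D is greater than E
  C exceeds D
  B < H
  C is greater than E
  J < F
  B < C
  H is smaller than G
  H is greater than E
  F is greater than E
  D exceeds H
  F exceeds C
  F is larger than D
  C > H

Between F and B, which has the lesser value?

B

B < E and E < H give B < H.
Then H < D extends the chain to D.
With D < C: B < E < H < D < C.
With C < F: B < E < H < D < C < F.
So B < F; B is the smaller of the two.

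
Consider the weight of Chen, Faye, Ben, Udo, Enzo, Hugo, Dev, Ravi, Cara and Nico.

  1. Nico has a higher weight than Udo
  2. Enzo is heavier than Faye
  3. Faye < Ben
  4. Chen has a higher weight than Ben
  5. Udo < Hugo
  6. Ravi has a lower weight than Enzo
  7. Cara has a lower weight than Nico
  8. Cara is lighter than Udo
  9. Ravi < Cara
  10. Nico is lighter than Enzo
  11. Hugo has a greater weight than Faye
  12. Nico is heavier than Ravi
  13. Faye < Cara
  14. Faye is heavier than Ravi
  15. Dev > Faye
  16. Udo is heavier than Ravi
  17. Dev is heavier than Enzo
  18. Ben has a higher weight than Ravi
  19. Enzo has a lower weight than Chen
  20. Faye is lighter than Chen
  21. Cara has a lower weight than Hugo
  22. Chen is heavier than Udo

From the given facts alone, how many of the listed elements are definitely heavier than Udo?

5

The elements the relations force above Udo are Nico, Enzo, Chen, Hugo, Dev — no chain reaches any other.
That is 5.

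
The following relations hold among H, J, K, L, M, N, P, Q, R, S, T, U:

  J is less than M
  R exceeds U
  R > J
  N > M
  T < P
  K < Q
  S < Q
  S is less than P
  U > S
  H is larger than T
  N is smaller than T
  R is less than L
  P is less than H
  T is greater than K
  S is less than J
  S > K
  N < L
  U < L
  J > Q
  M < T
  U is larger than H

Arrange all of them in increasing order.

K < S < Q < J < M < N < T < P < H < U < R < L

Each adjacent pair is fixed by a given relation: K < S; S < Q; Q < J; J < M; M < N; N < T; T < P; P < H; H < U; U < R; R < L. Chaining them end to end gives the full order.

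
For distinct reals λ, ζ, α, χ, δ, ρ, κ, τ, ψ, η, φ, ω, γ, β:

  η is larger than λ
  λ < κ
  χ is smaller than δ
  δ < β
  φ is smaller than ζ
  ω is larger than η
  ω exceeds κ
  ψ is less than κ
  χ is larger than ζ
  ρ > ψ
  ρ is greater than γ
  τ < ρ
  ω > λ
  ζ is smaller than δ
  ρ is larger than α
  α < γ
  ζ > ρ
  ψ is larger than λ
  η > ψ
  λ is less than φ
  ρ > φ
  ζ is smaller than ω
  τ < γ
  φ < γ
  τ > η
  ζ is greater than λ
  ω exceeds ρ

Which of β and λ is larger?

The relevant relations are λ < ψ; ψ < η; η < τ; τ < γ; γ < ρ; ρ < ζ; ζ < χ; χ < δ; δ < β.
Chaining these gives λ < ψ < η < τ < γ < ρ < ζ < χ < δ < β.
So λ < β; β is the larger of the two.

β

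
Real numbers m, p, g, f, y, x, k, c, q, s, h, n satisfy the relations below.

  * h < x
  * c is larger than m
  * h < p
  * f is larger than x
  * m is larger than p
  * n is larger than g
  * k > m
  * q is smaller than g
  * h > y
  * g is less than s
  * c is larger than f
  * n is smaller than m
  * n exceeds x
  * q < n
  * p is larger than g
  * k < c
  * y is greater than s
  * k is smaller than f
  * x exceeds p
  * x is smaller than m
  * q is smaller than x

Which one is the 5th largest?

n

The consecutive relations fix a unique order: q < g < s < y < h < p < x < n < m < k < f < c.
The 5th largest is n.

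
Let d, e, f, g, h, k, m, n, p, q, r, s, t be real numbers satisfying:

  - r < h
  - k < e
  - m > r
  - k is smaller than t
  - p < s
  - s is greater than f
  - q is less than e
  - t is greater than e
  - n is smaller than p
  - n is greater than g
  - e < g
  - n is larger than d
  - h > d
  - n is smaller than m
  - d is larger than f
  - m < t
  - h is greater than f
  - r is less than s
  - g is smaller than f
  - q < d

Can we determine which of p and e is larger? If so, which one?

p

Link the given pairs in sequence: e < g; g < f; f < d; d < n; n < p.
Together: e < g < f < d < n < p.
So p is larger.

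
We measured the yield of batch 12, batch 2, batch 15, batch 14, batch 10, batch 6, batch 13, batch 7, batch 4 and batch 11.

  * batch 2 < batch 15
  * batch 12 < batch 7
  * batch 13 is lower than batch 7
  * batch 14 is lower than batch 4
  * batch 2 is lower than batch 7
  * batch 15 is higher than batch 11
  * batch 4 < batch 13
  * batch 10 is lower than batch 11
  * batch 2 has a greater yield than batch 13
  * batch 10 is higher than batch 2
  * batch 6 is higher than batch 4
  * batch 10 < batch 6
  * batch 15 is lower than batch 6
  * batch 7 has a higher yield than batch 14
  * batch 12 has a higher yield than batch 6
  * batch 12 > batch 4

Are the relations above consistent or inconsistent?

consistent

The single ordering batch 14 < batch 4 < batch 13 < batch 2 < batch 10 < batch 11 < batch 15 < batch 6 < batch 12 < batch 7 satisfies every listed relation, so no contradiction arises.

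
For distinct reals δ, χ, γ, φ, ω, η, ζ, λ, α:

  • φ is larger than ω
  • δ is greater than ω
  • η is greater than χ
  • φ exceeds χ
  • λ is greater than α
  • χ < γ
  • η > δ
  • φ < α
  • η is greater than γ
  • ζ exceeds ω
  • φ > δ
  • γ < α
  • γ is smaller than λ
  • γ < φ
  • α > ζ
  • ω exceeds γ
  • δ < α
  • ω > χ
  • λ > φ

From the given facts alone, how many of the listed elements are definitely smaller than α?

From α the given relations immediately reach γ, δ, ζ, φ.
From those, χ, ω — 6 in total.
Nothing else is reachable below α; 6 in all.

6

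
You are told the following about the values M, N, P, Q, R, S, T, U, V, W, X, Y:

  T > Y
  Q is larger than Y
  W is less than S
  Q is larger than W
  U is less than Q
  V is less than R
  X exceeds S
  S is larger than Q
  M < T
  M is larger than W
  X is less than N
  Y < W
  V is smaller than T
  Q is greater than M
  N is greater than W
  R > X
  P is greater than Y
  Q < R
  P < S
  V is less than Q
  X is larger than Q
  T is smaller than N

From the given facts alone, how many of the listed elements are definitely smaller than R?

9

The elements the relations force below R are V, Y, U, W, P, M, Q, S, X — no chain reaches any other.
That is 9.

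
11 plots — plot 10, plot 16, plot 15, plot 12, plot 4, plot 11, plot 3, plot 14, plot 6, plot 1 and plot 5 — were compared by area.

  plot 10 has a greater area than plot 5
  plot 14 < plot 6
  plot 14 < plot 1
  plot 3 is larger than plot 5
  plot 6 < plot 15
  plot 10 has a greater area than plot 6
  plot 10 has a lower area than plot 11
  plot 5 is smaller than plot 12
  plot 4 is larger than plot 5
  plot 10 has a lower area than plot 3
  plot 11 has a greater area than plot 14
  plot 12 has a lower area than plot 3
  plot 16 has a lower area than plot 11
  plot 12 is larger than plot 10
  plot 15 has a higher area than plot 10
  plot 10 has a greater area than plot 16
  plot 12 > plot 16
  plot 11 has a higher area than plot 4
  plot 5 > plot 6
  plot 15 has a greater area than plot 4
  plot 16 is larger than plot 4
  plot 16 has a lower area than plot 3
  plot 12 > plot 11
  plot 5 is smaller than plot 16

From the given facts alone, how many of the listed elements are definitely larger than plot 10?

From plot 10 the given relations immediately reach plot 11, plot 15, plot 12, plot 3.
No other element is forced above plot 10 by the given relations, so the count is 4.

4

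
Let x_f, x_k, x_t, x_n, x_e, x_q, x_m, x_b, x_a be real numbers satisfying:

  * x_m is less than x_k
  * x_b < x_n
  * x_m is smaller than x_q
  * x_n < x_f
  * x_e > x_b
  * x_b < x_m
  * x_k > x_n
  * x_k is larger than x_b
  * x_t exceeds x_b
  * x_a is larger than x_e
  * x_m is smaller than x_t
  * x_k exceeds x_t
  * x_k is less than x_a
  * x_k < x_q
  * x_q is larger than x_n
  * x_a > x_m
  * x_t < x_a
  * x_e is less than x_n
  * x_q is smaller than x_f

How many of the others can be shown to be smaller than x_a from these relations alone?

6

The elements the relations force below x_a are x_b, x_m, x_e, x_n, x_t, x_k — no chain reaches any other.
That is 6.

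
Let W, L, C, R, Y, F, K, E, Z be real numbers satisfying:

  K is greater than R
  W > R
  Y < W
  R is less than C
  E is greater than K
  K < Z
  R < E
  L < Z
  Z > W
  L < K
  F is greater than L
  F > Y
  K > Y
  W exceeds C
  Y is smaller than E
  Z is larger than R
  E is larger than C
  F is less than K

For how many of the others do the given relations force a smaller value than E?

Directly below E: Y, R, K, C.
One step further: L, F (6 so far).
No other element is forced below E by the given relations, so the count is 6.

6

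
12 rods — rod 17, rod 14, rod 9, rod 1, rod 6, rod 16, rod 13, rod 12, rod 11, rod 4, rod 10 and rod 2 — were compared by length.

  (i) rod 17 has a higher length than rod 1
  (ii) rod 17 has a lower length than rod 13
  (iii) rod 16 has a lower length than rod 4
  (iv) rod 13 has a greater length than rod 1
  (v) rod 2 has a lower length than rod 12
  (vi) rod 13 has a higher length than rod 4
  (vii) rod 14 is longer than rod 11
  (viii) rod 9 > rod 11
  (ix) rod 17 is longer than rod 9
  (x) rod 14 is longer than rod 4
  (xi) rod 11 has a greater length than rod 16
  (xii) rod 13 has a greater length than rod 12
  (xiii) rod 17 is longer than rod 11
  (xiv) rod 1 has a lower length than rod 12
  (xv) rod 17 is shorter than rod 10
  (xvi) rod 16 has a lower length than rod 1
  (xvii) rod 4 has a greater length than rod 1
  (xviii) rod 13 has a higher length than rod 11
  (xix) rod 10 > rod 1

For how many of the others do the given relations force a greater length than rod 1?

6

Directly above rod 1: rod 12, rod 17, rod 4, rod 10, rod 13.
One step further: rod 14 (6 so far).
Nothing else is reachable above rod 1; 6 in all.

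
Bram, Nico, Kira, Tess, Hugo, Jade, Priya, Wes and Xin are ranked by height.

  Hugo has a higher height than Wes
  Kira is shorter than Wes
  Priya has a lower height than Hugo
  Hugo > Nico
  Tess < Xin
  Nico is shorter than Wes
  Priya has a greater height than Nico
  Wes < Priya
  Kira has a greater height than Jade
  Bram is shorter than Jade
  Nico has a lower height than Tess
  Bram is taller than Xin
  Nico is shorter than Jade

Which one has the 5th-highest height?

Jade

The consecutive relations fix a unique order: Nico < Tess < Xin < Bram < Jade < Kira < Wes < Priya < Hugo.
The 5th largest is Jade.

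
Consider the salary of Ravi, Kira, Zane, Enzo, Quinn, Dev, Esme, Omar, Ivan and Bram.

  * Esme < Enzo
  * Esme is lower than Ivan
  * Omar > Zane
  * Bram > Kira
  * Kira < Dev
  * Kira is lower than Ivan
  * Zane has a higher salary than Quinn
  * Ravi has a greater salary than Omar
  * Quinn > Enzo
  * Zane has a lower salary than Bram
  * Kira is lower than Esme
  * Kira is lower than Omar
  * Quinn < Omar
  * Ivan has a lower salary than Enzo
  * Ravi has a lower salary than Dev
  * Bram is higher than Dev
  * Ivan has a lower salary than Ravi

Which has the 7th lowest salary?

Omar

Piecing the relations together gives one ordering: Kira < Esme < Ivan < Enzo < Quinn < Zane < Omar < Ravi < Dev < Bram.
Counting 7 from the smallest end gives Omar.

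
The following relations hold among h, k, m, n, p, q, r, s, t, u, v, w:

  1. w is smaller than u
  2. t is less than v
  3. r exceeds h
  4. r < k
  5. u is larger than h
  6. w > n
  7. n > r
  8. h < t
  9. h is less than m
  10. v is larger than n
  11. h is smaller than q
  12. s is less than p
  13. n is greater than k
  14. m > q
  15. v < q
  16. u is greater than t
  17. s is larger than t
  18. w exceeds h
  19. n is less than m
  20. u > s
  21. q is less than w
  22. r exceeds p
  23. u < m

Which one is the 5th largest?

v

Chaining the given pairs: h < t < s < p < r < k < n < v < q < w < u < m.
The 5th largest is v.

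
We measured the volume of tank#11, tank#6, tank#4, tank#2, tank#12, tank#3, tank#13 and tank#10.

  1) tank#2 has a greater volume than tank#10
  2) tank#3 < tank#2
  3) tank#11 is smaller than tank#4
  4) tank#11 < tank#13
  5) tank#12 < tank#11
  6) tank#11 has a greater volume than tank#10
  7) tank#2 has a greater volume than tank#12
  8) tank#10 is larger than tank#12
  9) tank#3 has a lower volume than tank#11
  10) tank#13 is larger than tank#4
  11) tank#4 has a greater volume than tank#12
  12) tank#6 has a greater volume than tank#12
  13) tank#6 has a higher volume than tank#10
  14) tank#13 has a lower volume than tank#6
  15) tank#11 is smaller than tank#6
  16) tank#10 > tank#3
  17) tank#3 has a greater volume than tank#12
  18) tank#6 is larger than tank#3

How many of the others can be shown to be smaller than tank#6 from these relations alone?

From tank#6 the given relations immediately reach tank#12, tank#3, tank#10, tank#11, tank#13.
From those, tank#4 — 6 in total.
No other element is forced below tank#6 by the given relations, so the count is 6.

6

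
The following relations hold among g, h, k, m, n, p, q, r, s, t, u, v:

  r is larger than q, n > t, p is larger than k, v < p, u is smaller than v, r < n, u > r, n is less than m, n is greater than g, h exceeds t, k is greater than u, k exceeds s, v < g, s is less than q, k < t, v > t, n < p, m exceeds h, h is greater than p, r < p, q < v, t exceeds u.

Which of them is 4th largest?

n

Chaining the given pairs: s < q < r < u < k < t < v < g < n < p < h < m.
Counting 4 from the largest end gives n.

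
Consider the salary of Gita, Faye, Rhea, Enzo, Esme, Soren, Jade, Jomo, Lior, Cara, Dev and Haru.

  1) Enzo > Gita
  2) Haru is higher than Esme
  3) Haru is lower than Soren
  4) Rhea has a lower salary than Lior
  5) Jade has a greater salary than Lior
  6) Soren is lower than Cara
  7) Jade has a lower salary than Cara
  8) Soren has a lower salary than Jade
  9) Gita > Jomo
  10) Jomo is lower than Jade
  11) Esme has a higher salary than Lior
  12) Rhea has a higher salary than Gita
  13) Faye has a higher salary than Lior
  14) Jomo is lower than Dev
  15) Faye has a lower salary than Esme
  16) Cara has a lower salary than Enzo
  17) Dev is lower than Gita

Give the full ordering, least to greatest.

Jomo < Dev < Gita < Rhea < Lior < Faye < Esme < Haru < Soren < Jade < Cara < Enzo

The consecutive links are each given: Jomo < Dev; Dev < Gita; Gita < Rhea; Rhea < Lior; Lior < Faye; Faye < Esme; Esme < Haru; Haru < Soren; Soren < Jade; Jade < Cara; Cara < Enzo.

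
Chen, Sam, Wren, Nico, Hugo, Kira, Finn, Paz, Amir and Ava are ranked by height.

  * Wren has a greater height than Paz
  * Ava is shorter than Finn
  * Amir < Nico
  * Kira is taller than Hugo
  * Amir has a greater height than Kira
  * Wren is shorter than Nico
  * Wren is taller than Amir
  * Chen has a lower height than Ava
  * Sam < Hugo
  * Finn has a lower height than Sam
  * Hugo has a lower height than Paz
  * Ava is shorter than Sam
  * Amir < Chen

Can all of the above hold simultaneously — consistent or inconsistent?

We have Hugo < Kira stated directly, yet also Kira < Amir < Chen < Ava < Finn < Sam < Hugo by chaining the others — so Kira < Hugo. Contradiction.

inconsistent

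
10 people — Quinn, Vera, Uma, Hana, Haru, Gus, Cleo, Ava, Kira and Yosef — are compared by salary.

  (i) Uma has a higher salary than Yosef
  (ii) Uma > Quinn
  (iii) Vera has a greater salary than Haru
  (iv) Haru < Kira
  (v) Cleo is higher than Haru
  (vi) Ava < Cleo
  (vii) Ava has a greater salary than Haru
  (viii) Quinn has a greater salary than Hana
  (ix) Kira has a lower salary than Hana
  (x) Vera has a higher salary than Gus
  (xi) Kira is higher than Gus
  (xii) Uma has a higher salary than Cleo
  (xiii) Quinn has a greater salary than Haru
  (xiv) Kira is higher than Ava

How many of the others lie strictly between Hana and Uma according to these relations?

The relations place Hana below Uma. An element lies strictly between them when it is forced above Hana and also forced below Uma.
Above Hana: {Quinn}. Below Uma: {Haru, Gus, Ava, Cleo, Kira, Yosef, Quinn}.
Intersection: {Quinn} — 1.

1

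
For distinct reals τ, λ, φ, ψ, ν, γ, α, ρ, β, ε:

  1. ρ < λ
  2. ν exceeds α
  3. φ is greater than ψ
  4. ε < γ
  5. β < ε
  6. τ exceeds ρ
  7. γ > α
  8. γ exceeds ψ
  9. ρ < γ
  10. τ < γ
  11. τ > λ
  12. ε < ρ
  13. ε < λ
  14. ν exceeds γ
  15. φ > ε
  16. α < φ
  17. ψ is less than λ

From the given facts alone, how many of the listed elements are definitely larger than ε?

6

From ε the given relations immediately reach ρ, λ, γ, φ.
From those, τ, ν — 6 in total.
No other element is forced above ε by the given relations, so the count is 6.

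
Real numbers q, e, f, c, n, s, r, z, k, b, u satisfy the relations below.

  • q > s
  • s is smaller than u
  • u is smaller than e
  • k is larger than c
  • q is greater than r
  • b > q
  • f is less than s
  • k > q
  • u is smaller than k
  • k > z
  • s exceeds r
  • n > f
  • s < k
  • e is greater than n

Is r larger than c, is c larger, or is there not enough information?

Following every chain through r: above r we get s, u, q, b, k, e.
c is not reached, and no chain runs the other way from c to r.
So the given relations leave the order of r and c undetermined.

undetermined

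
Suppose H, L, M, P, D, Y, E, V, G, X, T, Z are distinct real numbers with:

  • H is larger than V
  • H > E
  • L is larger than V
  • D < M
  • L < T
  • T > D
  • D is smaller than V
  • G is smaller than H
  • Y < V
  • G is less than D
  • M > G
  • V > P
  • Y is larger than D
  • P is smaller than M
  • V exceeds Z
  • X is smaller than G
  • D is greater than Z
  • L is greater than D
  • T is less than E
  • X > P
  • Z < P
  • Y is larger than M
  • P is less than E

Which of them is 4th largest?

L

Chaining the given pairs: Z < P < X < G < D < M < Y < V < L < T < E < H.
The 4th largest is L.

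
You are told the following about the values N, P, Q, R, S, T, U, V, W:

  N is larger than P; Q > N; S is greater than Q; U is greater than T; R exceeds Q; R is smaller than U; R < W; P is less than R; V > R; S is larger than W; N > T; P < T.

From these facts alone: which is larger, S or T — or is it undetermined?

T < N and N < Q give T < Q.
Then Q < R extends the chain to R.
Then R < W extends the chain to W.
With W < S: T < N < Q < R < W < S.
So S is larger.

S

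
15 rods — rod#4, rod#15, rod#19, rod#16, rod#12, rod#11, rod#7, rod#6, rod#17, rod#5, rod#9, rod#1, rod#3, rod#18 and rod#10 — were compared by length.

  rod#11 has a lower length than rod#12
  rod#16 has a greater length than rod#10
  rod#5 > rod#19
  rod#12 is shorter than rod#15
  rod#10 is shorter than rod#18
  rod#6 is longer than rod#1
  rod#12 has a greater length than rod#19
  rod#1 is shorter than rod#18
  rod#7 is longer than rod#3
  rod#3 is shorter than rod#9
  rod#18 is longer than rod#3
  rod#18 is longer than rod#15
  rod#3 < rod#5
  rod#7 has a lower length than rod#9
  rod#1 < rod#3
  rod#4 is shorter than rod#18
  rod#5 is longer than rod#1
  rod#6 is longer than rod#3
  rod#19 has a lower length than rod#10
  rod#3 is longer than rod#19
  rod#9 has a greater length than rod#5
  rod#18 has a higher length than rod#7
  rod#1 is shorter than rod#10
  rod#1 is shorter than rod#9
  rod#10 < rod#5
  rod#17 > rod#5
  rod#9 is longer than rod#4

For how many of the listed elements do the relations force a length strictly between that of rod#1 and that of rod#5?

Chaining upward from rod#1 reaches: rod#3, rod#6, rod#10, rod#7, rod#17, rod#18, rod#9, rod#16.
Chaining downward from rod#5 reaches: rod#19, rod#3, rod#10.
Strictly between rod#1 and rod#5 are those in both lists: rod#3, rod#10 — 2 elements.

2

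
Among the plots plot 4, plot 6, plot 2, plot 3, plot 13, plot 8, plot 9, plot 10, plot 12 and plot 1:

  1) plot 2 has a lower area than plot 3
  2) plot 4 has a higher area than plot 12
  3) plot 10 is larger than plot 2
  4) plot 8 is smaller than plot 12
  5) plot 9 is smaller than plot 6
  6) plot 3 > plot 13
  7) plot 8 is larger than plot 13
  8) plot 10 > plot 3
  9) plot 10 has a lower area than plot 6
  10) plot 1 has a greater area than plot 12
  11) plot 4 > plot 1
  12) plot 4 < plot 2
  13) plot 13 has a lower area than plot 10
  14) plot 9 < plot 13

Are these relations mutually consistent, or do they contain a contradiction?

consistent

Every relation is compatible with plot 9 < plot 13 < plot 8 < plot 12 < plot 1 < plot 4 < plot 2 < plot 3 < plot 10 < plot 6; the set is consistent.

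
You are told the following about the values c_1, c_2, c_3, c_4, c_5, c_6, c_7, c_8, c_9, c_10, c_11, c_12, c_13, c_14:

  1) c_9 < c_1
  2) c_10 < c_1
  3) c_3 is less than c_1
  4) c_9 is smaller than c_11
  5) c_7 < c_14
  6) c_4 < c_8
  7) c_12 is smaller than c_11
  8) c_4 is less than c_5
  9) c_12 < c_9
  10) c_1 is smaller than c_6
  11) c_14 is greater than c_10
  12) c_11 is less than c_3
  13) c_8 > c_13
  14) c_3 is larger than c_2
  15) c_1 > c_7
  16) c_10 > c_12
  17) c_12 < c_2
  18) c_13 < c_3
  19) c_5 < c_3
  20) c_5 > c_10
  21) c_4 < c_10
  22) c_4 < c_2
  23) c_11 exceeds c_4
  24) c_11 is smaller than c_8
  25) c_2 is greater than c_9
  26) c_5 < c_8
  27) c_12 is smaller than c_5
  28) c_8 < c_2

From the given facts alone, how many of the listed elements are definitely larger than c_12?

10

From c_12 the given relations immediately reach c_9, c_11, c_10, c_5, c_2.
From those, c_14, c_8, c_3, c_1 — 9 in total.
From those, c_6 — 10 in total.
Nothing else is reachable above c_12; 10 in all.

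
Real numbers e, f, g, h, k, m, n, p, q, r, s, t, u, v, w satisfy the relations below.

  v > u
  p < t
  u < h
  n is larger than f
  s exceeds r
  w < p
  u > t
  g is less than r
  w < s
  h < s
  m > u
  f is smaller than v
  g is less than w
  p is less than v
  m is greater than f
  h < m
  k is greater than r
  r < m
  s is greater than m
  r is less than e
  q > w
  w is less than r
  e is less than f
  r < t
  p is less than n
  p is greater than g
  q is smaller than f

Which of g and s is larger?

The relevant relations are g < w; w < r; r < t; t < u; u < h; h < m; m < s.
Together: g < w < r < t < u < h < m < s.
So g < s; s is the larger of the two.

s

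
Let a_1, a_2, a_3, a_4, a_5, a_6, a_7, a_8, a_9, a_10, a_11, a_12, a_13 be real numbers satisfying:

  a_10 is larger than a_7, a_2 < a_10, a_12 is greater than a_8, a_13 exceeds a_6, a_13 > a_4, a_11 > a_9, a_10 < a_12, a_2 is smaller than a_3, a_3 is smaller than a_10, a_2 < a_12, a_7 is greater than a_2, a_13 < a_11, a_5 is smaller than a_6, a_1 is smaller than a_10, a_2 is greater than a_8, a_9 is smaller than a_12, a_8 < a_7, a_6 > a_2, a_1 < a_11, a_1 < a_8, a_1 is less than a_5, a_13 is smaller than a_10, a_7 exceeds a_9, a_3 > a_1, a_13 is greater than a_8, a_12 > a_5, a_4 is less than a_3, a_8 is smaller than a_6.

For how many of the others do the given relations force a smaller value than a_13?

From a_13 the given relations immediately reach a_4, a_8, a_6.
From those, a_1, a_5, a_2 — 6 in total.
No other element is forced below a_13 by the given relations, so the count is 6.

6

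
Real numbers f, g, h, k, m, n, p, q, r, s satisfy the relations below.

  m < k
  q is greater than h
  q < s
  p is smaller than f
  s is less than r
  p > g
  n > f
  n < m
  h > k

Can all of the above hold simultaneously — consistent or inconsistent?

consistent

The single ordering g < p < f < n < m < k < h < q < s < r satisfies every listed relation, so no contradiction arises.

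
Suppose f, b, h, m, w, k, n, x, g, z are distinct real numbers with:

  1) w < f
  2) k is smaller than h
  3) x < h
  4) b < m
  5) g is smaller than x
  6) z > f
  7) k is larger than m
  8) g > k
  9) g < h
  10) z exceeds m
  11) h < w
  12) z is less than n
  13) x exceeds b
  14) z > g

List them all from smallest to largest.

b < m < k < g < x < h < w < f < z < n

The consecutive links are each given: b < m; m < k; k < g; g < x; x < h; h < w; w < f; f < z; z < n.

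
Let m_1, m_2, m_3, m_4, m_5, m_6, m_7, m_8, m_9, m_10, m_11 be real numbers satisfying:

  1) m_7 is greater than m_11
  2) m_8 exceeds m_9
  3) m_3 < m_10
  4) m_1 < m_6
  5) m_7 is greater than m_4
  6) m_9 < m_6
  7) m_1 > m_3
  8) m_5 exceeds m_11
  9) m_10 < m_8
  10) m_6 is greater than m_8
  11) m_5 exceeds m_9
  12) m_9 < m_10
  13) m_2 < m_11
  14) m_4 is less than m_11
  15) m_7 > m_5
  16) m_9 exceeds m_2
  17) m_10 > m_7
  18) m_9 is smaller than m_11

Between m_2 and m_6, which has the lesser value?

m_2 < m_9 < m_11 < m_7 < m_10 < m_8 < m_6, by transitivity through m_9, m_11, m_7, m_10, m_8.
So m_2 < m_6; m_2 is the smaller of the two.

m_2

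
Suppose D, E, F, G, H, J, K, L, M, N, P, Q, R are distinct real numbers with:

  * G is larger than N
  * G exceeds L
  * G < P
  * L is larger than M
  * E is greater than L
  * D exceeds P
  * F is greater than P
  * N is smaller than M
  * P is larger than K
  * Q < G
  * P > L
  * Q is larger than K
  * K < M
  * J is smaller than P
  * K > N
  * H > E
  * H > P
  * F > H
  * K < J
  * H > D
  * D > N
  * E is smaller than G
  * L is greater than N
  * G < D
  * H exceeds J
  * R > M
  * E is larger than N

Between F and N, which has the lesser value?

N

N < K and K < M give N < M.
With M < L: N < K < M < L.
With L < E: N < K < M < L < E.
Then E < G extends the chain to G.
Then G < D extends the chain to D.
Then D < H extends the chain to H.
With H < F: N < K < M < L < E < G < D < H < F.
So N < F; N is the smaller of the two.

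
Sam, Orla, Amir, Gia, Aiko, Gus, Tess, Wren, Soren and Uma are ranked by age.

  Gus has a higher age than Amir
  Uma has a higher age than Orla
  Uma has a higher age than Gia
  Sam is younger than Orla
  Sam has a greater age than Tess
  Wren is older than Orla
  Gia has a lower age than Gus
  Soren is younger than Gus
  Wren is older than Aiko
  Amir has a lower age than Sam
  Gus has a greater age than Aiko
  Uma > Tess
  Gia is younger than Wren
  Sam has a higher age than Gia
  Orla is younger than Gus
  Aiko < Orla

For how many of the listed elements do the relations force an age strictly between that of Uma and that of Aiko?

The relations place Aiko below Uma. An element lies strictly between them when it is forced above Aiko and also forced below Uma.
Above Aiko: {Orla, Gus, Wren}. Below Uma: {Amir, Tess, Gia, Sam, Orla}.
Intersection: {Orla} — 1.

1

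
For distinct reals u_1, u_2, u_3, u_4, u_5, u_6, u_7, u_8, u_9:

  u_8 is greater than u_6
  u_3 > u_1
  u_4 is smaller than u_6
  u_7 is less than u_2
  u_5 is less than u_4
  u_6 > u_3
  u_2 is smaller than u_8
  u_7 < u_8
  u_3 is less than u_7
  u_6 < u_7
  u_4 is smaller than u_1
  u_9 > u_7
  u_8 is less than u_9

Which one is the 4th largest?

u_7

The consecutive relations fix a unique order: u_5 < u_4 < u_1 < u_3 < u_6 < u_7 < u_2 < u_8 < u_9.
Counting 4 from the largest end gives u_7.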